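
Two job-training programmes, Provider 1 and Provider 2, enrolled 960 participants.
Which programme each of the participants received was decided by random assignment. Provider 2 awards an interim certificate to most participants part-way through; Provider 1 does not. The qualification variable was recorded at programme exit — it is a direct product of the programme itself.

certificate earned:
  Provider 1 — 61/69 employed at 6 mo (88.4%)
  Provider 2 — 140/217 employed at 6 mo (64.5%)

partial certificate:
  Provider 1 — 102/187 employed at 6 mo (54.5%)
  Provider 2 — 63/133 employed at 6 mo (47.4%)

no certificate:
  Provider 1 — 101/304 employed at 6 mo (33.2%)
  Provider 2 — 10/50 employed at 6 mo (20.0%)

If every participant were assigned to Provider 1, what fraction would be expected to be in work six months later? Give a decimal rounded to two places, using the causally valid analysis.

Within every qualification attained during the programme level Provider 1 has the higher rate, yet pooled Provider 2 does — Simpson's reversal.
Qualification attained during the programme is downstream of the programme. One should not condition on a consequence of treatment, so the overall rates are the right comparison.
So P(outcome | do(Provider 1)) is just the pooled rate for Provider 1: 264/560 = 0.471.

0.47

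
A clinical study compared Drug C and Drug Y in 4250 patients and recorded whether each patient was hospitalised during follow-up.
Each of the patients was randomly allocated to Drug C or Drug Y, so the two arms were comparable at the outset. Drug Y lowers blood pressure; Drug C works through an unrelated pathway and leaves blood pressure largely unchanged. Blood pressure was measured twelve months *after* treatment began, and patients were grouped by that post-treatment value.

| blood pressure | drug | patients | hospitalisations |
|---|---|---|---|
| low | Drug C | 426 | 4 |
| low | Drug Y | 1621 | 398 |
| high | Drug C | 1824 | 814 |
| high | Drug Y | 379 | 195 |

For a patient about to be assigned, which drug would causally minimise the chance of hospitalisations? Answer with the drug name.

Drug Y

The blood pressure-specific comparison favours Drug C throughout, but the pooled figures favour Drug Y. The question is whether to condition on blood pressure.
Blood pressure here is a post-treatment variable shaped by the drug; conditioning on it would introduce bias rather than remove it. The overall comparison is the causal one.
Pooled: Drug C 36.4% vs Drug Y 29.6%; Drug Y is lower overall.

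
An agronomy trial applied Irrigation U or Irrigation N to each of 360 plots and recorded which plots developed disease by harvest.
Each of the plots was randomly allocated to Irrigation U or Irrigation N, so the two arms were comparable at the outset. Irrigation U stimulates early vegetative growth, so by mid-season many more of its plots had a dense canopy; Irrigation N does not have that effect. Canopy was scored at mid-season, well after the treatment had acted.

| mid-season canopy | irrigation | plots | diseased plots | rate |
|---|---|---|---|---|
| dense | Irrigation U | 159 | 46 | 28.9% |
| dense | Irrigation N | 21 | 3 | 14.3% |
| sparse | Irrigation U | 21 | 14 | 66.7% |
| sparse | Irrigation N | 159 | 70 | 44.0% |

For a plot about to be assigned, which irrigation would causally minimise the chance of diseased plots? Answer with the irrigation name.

Stratifying would compare irrigations among plots the irrigations themselves sorted into mid-season canopy groups — a form of selection on an intermediate. The unconditioned pooled rates give the total causal effect.
Pooled: Irrigation U 33.3% vs Irrigation N 40.6%; Irrigation U is lower overall.

Irrigation U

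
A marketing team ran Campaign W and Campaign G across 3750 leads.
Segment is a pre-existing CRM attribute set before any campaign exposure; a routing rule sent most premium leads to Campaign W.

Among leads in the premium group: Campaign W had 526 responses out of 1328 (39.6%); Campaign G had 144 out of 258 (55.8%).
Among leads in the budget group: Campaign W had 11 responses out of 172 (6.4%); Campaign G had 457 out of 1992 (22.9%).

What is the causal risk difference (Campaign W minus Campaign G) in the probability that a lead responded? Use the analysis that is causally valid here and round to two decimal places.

Within every customer segment level Campaign G has the higher rate, yet pooled Campaign W does — Simpson's reversal.
Nothing the campaign does changes customer segment; the imbalance is an allocation artefact. With customer segment also predicting the outcome, the pooled figure is confounded, and the within-stratum comparison is the causal one.
Adjusting over the population distribution of customer segment: 0.423·(0.396−0.558) + 0.577·(0.064−0.229) = -0.164.

-0.16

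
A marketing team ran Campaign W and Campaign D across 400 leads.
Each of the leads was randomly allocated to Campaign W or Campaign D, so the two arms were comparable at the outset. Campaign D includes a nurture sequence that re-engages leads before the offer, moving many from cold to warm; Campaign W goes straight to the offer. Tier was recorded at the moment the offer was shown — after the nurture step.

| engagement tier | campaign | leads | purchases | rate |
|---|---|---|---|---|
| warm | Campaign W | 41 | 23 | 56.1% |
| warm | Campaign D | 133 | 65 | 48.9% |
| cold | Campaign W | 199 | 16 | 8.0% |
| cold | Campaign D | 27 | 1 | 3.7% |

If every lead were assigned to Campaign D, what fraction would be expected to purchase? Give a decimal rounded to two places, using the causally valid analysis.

The stratified and pooled comparisons disagree (Campaign W wins within each engagement tier; Campaign D wins overall), so the answer turns on the causal role of engagement tier.
Engagement tier is downstream of the campaign. One should not condition on a consequence of treatment, so the overall rates are the right comparison.
So P(outcome | do(Campaign D)) is just the pooled rate for Campaign D: 66/160 = 0.412.

0.41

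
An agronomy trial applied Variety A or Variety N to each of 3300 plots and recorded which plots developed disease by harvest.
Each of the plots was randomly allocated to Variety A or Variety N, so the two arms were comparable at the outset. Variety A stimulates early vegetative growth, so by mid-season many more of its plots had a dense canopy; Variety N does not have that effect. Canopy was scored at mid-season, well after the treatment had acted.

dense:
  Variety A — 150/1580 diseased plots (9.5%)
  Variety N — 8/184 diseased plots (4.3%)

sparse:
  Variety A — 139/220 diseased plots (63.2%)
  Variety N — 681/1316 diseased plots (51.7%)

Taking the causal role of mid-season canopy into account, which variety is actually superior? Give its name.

Mid-season canopy is recorded after the variety and is itself shifted by it — it sits on the causal path from variety to outcome. Conditioning on a mediator would strip out part of the effect we want; the pooled comparison gives the total causal effect.
Pooled: Variety A 16.1% vs Variety N 45.9%; Variety A is lower overall.

Variety A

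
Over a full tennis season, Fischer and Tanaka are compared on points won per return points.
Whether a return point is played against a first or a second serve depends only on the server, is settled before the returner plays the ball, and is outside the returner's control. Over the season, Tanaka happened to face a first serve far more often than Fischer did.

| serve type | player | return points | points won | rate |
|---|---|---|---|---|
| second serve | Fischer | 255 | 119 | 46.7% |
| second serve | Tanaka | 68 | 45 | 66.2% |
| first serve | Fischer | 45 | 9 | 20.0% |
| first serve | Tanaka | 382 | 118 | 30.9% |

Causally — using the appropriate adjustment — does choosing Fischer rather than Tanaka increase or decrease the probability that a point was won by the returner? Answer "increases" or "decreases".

The serve type-specific comparison favours Tanaka throughout, but the pooled figures favour Fischer. The question is whether to condition on serve type.
Serve type is set before the player has any effect — it is not caused by the player — and it independently drives the outcome. That makes it a confounder, so the causal comparison is within serve type levels.
Within each level — second serve: 46.7% vs 66.2%; first serve: 20.0% vs 30.9% — Tanaka is higher every time.

decreases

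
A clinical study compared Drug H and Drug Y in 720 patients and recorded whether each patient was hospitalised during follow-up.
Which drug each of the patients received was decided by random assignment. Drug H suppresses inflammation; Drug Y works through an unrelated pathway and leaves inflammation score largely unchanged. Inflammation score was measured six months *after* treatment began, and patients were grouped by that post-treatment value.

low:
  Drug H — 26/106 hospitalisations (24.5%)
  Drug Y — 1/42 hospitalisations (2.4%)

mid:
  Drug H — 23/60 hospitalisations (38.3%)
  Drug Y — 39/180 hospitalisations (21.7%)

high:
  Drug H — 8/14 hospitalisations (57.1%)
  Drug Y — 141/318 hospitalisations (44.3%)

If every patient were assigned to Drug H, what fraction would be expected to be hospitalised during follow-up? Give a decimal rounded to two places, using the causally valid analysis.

Stratifying would compare drugs among patients the drugs themselves sorted into inflammation score groups — a form of selection on an intermediate. The unconditioned pooled rates give the total causal effect.
So P(outcome | do(Drug H)) is just the pooled rate for Drug H: 57/180 = 0.317.

0.32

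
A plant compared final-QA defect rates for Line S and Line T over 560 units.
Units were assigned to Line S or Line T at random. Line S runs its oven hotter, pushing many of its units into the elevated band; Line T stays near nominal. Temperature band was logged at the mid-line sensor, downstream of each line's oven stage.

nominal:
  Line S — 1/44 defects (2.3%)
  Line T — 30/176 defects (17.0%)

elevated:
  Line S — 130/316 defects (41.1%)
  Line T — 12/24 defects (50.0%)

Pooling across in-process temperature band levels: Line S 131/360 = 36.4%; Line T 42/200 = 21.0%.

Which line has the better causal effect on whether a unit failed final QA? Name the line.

Line T

Line S is lower inside every in-process temperature band stratum but Line T is lower in aggregate. Whether to stratify depends on how in-process temperature band relates to the line.
In-process temperature band here is a post-treatment variable shaped by the line; conditioning on it would introduce bias rather than remove it. The overall comparison is the causal one.
Pooled: Line S 36.4% vs Line T 21.0%; Line T is lower overall.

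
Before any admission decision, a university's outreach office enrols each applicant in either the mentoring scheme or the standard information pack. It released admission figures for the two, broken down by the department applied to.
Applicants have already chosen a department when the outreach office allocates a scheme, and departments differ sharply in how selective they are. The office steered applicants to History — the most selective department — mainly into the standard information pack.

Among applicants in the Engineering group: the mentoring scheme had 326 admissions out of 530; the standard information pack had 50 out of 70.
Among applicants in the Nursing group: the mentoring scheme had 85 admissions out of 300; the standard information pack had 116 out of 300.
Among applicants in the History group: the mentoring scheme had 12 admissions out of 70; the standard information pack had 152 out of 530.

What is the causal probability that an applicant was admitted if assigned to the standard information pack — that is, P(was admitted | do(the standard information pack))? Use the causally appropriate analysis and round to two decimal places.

Department satisfies the back-door criterion: it is not a descendant of the outreach scheme, and it blocks the spurious path from outreach scheme to outcome. Adjusting for it (i.e., using the within-department rates) gives the causal effect.
Standardising the standard information pack to the population department mix: 0.333·50/70 + 0.333·116/300 + 0.333·152/530 = 0.463.

0.46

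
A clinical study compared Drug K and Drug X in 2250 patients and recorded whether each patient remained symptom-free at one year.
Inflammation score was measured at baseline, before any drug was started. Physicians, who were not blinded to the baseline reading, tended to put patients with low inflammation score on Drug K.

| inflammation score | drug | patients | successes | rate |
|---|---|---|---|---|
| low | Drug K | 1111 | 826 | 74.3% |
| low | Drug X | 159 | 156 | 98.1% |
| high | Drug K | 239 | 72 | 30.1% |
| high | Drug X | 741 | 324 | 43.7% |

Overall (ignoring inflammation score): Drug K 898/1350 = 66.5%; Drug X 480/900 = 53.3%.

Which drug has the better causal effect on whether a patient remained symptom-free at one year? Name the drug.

Drug X

Inflammation score is set before the drug has any effect — it is not caused by the drug — and it independently drives the outcome. That makes it a confounder, so the causal comparison is within inflammation score levels.
Within each level — low: 74.3% vs 98.1%; high: 30.1% vs 43.7% — Drug X is higher every time.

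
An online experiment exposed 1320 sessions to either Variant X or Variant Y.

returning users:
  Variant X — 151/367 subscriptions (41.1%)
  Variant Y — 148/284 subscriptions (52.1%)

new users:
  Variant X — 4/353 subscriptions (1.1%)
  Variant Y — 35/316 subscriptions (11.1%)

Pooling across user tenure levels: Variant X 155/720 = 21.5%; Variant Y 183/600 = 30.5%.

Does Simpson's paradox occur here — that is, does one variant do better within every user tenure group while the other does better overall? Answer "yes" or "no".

Within each user tenure level (returning users 41.1% vs 52.1%; new users 1.1% vs 11.1%), Variant Y has the higher rate every time. Pooled: 21.5% vs 30.5% — Variant Y has the higher rate overall. They agree.

no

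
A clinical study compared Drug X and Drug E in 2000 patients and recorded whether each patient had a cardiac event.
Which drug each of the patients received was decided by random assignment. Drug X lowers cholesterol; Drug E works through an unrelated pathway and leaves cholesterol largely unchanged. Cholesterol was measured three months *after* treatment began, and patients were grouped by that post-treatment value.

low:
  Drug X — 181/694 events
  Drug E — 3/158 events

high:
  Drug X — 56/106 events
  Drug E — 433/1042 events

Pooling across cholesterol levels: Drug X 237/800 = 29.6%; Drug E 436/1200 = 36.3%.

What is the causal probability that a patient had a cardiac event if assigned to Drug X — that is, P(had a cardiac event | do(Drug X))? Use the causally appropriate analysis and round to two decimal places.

Because the drug influences cholesterol, cholesterol is a post-treatment mediator, not a confounder. Stratifying on it would bias the estimate; the causal effect is the crude pooled difference.
So P(outcome | do(Drug X)) is just the pooled rate for Drug X: 237/800 = 0.296.

0.30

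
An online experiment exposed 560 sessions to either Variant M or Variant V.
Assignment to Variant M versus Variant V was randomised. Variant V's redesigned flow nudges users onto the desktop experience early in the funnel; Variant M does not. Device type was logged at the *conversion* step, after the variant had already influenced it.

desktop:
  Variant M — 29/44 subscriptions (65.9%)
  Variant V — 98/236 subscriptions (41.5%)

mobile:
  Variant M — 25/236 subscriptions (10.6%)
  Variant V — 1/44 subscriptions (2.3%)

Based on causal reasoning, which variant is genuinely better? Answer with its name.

Variant V

Device type is downstream of the variant. One should not condition on a consequence of treatment, so the overall rates are the right comparison.
Pooled: Variant M 19.3% vs Variant V 35.4%; Variant V is higher overall.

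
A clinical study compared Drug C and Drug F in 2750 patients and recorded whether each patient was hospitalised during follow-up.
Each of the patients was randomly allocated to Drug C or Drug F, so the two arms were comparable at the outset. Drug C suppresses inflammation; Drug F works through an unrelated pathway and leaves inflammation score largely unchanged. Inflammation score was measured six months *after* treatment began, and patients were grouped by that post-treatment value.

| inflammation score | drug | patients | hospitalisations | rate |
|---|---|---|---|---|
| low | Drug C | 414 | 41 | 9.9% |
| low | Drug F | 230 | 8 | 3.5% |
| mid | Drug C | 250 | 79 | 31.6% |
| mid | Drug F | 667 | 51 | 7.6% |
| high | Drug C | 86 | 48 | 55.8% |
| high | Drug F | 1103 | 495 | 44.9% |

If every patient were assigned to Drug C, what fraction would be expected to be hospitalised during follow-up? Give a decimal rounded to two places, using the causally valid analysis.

0.22

Because the drug influences inflammation score, inflammation score is a post-treatment mediator, not a confounder. Stratifying on it would bias the estimate; the causal effect is the crude pooled difference.
So P(outcome | do(Drug C)) is just the pooled rate for Drug C: 168/750 = 0.224.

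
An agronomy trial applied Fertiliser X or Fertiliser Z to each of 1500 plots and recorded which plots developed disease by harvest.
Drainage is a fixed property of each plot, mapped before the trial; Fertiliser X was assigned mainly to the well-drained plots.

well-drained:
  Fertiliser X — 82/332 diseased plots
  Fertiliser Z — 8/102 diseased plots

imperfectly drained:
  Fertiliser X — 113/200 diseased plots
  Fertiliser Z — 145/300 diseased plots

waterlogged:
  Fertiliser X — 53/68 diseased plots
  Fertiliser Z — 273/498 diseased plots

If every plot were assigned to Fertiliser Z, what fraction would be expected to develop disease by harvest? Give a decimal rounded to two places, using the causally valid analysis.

The stratified and pooled comparisons disagree (Fertiliser Z wins within each field drainage; Fertiliser X wins overall), so the answer turns on the causal role of field drainage.
Field drainage differs across fertilisers for reasons unrelated to any effect of the fertiliser itself, and it separately predicts the outcome — a classic confounder. We must compare within field drainage levels.
Standardising Fertiliser Z to the population field drainage mix: 0.289·8/102 + 0.333·145/300 + 0.377·273/498 = 0.391.

0.39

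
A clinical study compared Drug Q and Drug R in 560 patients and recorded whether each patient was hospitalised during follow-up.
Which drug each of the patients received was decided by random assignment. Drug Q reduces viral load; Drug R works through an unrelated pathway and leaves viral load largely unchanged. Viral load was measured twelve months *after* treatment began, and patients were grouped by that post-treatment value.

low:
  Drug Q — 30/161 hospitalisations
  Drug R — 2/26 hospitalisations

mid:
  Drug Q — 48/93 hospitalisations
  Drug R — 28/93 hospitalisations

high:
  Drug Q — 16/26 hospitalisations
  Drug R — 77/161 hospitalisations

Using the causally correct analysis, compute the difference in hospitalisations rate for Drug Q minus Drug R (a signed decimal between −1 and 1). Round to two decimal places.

-0.05

Viral load here is a post-treatment variable shaped by the drug; conditioning on it would introduce bias rather than remove it. The overall comparison is the causal one.
The causal difference is the pooled difference: 0.336 − 0.382 = -0.046.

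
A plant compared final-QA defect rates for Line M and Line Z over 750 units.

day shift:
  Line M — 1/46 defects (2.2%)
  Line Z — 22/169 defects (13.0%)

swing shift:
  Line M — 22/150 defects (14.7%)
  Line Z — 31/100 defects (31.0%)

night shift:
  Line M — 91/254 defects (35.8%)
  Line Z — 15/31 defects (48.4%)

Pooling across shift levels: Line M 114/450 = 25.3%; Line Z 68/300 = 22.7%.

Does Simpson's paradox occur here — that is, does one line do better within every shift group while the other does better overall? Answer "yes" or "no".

Within each shift level (day shift 2.2% vs 13.0%; swing shift 14.7% vs 31.0%; night shift 35.8% vs 48.4%), Line M has the lower rate every time. Pooled: 25.3% vs 22.7% — Line Z has the lower rate overall. The two comparisons disagree.

yes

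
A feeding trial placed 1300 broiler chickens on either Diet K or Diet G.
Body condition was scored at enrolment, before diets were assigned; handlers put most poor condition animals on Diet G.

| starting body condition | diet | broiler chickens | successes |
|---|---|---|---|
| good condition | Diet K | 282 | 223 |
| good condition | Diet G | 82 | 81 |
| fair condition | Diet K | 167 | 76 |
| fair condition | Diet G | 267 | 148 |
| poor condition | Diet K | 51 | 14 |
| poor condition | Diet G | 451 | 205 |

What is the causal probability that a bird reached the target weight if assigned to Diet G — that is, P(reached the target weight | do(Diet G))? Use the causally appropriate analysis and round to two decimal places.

0.64

The stratified and pooled comparisons disagree (Diet G wins within each starting body condition; Diet K wins overall), so the answer turns on the causal role of starting body condition.
Since starting body condition is a pre-existing factor (not a product of the diet) and it affects the outcome on its own, it is a confounder. The stratified rates, not the pooled rate, identify the causal effect.
Standardising Diet G to the population starting body condition mix: 0.280·81/82 + 0.334·148/267 + 0.386·205/451 = 0.637.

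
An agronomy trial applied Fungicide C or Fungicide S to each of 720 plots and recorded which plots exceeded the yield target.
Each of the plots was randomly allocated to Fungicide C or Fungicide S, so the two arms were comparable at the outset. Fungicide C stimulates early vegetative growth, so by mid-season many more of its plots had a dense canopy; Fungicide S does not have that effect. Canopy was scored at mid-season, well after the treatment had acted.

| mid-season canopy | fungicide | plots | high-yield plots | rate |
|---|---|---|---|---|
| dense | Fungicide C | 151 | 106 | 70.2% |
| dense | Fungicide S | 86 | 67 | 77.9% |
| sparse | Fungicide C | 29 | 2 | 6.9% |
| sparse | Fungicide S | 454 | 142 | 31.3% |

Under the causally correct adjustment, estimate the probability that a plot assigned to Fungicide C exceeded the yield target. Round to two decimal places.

The stratified and pooled comparisons disagree (Fungicide S wins within each mid-season canopy; Fungicide C wins overall), so the answer turns on the causal role of mid-season canopy.
Mid-season canopy here is a post-treatment variable shaped by the fungicide; conditioning on it would introduce bias rather than remove it. The overall comparison is the causal one.
So P(outcome | do(Fungicide C)) is just the pooled rate for Fungicide C: 108/180 = 0.600.

0.60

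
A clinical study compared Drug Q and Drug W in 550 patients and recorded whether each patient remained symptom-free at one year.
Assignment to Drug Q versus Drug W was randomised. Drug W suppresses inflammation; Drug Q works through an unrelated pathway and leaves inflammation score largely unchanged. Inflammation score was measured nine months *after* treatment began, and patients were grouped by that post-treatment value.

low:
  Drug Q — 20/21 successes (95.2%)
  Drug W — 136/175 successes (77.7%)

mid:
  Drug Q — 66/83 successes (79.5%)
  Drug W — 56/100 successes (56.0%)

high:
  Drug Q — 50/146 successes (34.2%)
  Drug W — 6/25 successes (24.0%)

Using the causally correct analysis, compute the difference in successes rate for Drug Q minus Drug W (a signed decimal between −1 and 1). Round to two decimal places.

-0.12

Inflammation score lies on the pathway drug → inflammation score → outcome, so adjusting for it blocks the indirect effect. For the total causal effect of drug, use the unadjusted pooled rates.
The causal difference is the pooled difference: 0.544 − 0.660 = -0.116.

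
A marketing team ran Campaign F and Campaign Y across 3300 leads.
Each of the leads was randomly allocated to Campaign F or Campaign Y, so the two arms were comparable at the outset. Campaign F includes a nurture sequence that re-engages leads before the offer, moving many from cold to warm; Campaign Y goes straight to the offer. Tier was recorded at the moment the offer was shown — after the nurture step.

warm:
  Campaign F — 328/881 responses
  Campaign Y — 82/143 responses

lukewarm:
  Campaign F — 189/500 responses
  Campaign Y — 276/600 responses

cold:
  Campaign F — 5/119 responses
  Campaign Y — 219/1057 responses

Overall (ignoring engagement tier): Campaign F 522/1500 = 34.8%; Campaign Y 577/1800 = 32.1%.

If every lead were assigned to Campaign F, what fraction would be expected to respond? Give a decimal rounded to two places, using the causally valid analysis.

The distribution of engagement tier is itself part of what the campaign does — it is an intermediate outcome. Holding it fixed would remove that part of the effect; the total effect is the pooled difference.
So P(outcome | do(Campaign F)) is just the pooled rate for Campaign F: 522/1500 = 0.348.

0.35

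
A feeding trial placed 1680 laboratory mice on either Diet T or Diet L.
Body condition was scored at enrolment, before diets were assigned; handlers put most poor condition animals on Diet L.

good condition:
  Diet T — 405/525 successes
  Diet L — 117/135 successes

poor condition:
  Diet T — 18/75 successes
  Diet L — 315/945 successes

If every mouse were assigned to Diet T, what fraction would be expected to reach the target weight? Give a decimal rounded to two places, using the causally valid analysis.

0.45

The starting body condition-specific comparison favours Diet L throughout, but the pooled figures favour Diet T. The question is whether to condition on starting body condition.
The imbalance in starting body condition arose from how laboratory mice were allocated, not from anything the diet did; and starting body condition independently affects the outcome. The pooled gap is confounded — condition on starting body condition.
Standardising Diet T to the population starting body condition mix: 0.393·405/525 + 0.607·18/75 = 0.449.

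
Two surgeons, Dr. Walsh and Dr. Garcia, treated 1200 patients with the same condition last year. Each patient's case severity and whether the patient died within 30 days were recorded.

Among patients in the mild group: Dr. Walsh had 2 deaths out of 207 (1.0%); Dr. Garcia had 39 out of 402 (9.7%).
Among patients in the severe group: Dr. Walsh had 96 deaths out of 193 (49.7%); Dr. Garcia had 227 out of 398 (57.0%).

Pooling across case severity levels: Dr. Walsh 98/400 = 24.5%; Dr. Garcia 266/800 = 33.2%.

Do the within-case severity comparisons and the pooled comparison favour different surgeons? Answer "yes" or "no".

no

Within each case severity level (mild 1.0% vs 9.7%; severe 49.7% vs 57.0%), Dr. Walsh has the lower rate every time. Pooled: 24.5% vs 33.2% — Dr. Walsh has the lower rate overall. They agree.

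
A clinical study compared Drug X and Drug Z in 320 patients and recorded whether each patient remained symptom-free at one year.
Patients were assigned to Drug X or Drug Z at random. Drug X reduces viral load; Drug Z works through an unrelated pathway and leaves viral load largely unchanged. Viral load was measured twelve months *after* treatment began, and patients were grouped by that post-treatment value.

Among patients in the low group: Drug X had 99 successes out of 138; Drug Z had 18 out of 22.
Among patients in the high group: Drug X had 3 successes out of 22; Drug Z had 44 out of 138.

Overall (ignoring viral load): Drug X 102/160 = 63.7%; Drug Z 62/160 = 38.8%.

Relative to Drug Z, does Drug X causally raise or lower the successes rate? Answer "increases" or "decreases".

increases

Within every viral load level Drug Z has the higher rate, yet pooled Drug X does — Simpson's reversal.
Stratifying would compare drugs among patients the drugs themselves sorted into viral load groups — a form of selection on an intermediate. The unconditioned pooled rates give the total causal effect.
Pooled: Drug X 63.7% vs Drug Z 38.8%; Drug X is higher overall.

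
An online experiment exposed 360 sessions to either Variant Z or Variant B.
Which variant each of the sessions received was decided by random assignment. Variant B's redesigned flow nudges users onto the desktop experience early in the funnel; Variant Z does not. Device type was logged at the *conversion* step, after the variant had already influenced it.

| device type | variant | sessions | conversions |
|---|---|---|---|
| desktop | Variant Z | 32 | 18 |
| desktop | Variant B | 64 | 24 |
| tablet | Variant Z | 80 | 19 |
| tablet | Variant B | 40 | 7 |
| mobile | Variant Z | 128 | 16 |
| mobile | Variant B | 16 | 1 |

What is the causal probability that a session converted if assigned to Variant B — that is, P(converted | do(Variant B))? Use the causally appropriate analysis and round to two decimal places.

The distribution of device type is itself part of what the variant does — it is an intermediate outcome. Holding it fixed would remove that part of the effect; the total effect is the pooled difference.
So P(outcome | do(Variant B)) is just the pooled rate for Variant B: 32/120 = 0.267.

0.27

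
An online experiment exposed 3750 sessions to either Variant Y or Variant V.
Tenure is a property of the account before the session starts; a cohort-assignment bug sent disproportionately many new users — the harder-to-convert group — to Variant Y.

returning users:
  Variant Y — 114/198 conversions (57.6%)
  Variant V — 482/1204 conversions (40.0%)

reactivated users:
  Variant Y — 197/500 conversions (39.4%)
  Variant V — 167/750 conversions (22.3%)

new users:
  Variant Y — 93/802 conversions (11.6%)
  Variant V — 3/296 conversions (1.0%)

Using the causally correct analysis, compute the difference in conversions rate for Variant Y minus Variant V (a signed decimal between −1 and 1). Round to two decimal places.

+0.15

Here user tenure is a common cause — it drives both which variant a case falls under and the outcome. The crude comparison mixes populations; the stratum-specific rates are the causally relevant ones.
Adjusting over the population distribution of user tenure: 0.374·(0.576−0.400) + 0.333·(0.394−0.223) + 0.293·(0.116−0.010) = +0.154.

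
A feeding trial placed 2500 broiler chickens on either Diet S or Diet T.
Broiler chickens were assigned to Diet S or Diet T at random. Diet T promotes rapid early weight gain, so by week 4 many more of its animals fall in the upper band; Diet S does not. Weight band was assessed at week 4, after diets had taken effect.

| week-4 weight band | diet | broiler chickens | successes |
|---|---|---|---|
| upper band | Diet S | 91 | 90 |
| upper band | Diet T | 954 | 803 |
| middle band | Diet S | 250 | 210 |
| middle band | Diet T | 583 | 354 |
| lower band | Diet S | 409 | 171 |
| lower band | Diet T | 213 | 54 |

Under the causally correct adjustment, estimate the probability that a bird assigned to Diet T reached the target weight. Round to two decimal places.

The week-4 weight band-specific comparison favours Diet S throughout, but the pooled figures favour Diet T. The question is whether to condition on week-4 weight band.
Week-4 weight band lies on the pathway diet → week-4 weight band → outcome, so adjusting for it blocks the indirect effect. For the total causal effect of diet, use the unadjusted pooled rates.
So P(outcome | do(Diet T)) is just the pooled rate for Diet T: 1211/1750 = 0.692.

0.69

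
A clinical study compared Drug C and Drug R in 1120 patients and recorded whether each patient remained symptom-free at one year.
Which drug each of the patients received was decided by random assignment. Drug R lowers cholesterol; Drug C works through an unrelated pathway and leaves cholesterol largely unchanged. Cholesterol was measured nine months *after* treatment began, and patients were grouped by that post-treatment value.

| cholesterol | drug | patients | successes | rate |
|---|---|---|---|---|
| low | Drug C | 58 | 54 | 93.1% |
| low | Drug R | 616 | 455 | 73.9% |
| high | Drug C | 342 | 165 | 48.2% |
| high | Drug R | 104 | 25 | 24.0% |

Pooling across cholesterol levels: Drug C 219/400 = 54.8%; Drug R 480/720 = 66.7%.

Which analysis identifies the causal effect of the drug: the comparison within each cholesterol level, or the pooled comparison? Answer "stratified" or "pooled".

pooled

Cholesterol lies on the pathway drug → cholesterol → outcome, so adjusting for it blocks the indirect effect. For the total causal effect of drug, use the unadjusted pooled rates.
Pooled: Drug C 54.8% vs Drug R 66.7%; Drug R is higher overall.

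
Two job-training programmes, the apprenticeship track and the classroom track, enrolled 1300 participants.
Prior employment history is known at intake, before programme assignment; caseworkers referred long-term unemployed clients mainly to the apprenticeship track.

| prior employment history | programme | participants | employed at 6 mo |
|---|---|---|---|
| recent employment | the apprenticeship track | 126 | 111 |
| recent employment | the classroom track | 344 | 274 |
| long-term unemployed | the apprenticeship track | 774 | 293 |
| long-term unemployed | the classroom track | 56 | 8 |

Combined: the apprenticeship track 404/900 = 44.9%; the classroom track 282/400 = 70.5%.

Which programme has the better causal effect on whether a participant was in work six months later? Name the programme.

the apprenticeship track

Since prior employment history is a pre-existing factor (not a product of the programme) and it affects the outcome on its own, it is a confounder. The stratified rates, not the pooled rate, identify the causal effect.
Within each level — recent employment: 88.1% vs 79.7%; long-term unemployed: 37.9% vs 14.3% — the apprenticeship track is higher every time.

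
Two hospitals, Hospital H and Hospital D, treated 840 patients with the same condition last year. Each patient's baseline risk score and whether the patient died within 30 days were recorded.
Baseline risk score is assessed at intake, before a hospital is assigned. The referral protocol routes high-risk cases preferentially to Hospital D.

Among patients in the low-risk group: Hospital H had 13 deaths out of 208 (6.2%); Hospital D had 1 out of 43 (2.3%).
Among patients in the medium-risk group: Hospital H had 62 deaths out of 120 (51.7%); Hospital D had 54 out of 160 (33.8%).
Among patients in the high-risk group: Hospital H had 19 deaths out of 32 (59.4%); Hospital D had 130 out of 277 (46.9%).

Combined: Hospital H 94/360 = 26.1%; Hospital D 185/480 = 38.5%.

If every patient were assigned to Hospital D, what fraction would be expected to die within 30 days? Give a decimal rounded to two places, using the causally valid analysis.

Within every baseline risk score level Hospital D has the lower rate, yet pooled Hospital H does — Simpson's reversal.
Nothing the hospital does changes baseline risk score; the imbalance is an allocation artefact. With baseline risk score also predicting the outcome, the pooled figure is confounded, and the within-stratum comparison is the causal one.
Standardising Hospital D to the population baseline risk score mix: 0.299·1/43 + 0.333·54/160 + 0.368·130/277 = 0.292.

0.29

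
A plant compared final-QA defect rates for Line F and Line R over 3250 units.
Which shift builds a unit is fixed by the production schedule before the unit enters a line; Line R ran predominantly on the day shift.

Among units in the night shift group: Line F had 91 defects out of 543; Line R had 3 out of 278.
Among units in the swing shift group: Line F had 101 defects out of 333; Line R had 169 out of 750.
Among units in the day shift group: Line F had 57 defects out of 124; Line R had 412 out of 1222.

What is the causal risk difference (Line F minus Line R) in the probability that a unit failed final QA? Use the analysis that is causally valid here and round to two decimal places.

Line R is lower inside every shift stratum but Line F is lower in aggregate. Whether to stratify depends on how shift relates to the line.
Shift satisfies the back-door criterion: it is not a descendant of the line, and it blocks the spurious path from line to outcome. Adjusting for it (i.e., using the within-shift rates) gives the causal effect.
Adjusting over the population distribution of shift: 0.253·(0.168−0.011) + 0.333·(0.303−0.225) + 0.414·(0.460−0.337) = +0.116.

+0.12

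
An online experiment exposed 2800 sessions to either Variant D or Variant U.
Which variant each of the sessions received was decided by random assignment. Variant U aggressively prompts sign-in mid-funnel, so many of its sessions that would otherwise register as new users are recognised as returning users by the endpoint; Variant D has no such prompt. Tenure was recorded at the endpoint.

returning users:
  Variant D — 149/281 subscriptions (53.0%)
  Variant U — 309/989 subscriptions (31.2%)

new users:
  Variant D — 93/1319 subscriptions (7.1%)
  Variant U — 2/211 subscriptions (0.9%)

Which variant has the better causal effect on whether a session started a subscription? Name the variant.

The distribution of user tenure is itself part of what the variant does — it is an intermediate outcome. Holding it fixed would remove that part of the effect; the total effect is the pooled difference.
Pooled: Variant D 15.1% vs Variant U 25.9%; Variant U is higher overall.

Variant U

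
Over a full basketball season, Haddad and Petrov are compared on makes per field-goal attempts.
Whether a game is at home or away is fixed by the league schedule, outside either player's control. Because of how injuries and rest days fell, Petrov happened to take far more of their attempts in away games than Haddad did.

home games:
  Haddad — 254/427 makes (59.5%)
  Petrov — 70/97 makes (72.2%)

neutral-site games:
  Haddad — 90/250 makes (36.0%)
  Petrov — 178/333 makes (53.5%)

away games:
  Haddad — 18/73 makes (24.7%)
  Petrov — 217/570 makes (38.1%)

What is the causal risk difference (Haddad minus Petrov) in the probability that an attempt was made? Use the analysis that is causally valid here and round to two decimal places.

Petrov is higher inside every game venue stratum but Haddad is higher in aggregate. Whether to stratify depends on how game venue relates to the player.
Game venue differs across players for reasons unrelated to any effect of the player itself, and it separately predicts the outcome — a classic confounder. We must compare within game venue levels.
Adjusting over the population distribution of game venue: 0.299·(0.595−0.722) + 0.333·(0.360−0.535) + 0.367·(0.247−0.381) = -0.145.

-0.15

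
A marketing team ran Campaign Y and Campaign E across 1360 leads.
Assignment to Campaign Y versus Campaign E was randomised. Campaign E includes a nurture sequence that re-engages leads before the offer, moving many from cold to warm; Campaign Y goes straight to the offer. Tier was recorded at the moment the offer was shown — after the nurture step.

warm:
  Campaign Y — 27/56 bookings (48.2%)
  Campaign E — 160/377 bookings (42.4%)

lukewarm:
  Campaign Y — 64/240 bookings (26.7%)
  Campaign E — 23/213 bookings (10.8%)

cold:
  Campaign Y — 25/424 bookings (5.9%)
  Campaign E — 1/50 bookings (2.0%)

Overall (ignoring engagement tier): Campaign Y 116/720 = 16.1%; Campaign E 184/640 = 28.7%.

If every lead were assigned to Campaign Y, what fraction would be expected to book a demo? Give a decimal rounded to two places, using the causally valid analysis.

The distribution of engagement tier is itself part of what the campaign does — it is an intermediate outcome. Holding it fixed would remove that part of the effect; the total effect is the pooled difference.
So P(outcome | do(Campaign Y)) is just the pooled rate for Campaign Y: 116/720 = 0.161.

0.16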